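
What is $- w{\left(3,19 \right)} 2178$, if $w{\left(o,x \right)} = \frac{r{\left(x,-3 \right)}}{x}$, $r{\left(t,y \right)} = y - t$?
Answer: $\frac{47916}{19} \approx 2521.9$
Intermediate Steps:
$w{\left(o,x \right)} = \frac{-3 - x}{x}$
$- w{\left(3,19 \right)} 2178 = - \frac{-3 - 19}{19} \cdot 2178 = - \frac{-22}{19} \cdot 2178 = \left(-1\right) \left(- \frac{22}{19}\right) 2178 = \frac{22}{19} \cdot 2178 = \frac{47916}{19}$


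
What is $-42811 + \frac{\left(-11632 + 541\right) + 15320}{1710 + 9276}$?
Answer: $- \frac{470317417}{10986} \approx -42811.0$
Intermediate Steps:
$-42811 + \frac{\left(-11632 + 541\right) + 15320}{1710 + 9276} = -42811 + \frac{-11091 + 15320}{10986} = -42811 + 4229 \cdot \frac{1}{10986} = -42811 + \frac{4229}{10986} = - \frac{470317417}{10986}$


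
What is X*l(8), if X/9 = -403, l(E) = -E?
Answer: 29016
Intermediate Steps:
X = -3627 (X = 9*(-403) = -3627)
X*l(8) = -(-3627)*8 = -3627*(-8) = 29016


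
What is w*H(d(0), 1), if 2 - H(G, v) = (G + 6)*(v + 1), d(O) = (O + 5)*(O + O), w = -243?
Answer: 2430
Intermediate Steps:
d(O) = 2*O*(5 + O) (d(O) = (5 + O)*(2*O) = 2*O*(5 + O))
H(G, v) = 2 - (1 + v)*(6 + G) (H(G, v) = 2 - (G + 6)*(v + 1) = 2 - (6 + G)*(1 + v) = 2 - (1 + v)*(6 + G))
w*H(d(0), 1) = -243*(-4 - 2*0*(5 + 0) - 6*1 - 1*2*0*(5 + 0)*1) = -243*(-4 - 2*0*5 - 6 - 1*2*0*5*1) = -243*(-4 - 1*0 - 6 - 1*0*1) = -243*(-4 + 0 - 6 + 0) = -243*(-10) = 2430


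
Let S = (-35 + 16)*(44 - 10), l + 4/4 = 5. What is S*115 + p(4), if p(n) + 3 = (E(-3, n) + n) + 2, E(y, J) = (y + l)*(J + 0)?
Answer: -74283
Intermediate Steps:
l = 4 (l = -1 + 5 = 4)
S = -646 (S = -19*34 = -646)
E(y, J) = J*(4 + y) (E(y, J) = (y + 4)*(J + 0) = (4 + y)*J = J*(4 + y))
p(n) = -1 + 2*n (p(n) = -3 + ((n*(4 - 3) + n) + 2) = -3 + ((n*1 + n) + 2) = -3 + ((n + n) + 2) = -3 + (2*n + 2) = -3 + (2 + 2*n) = -1 + 2*n)
S*115 + p(4) = -646*115 + (-1 + 2*4) = -74290 + (-1 + 8) = -74290 + 7 = -74283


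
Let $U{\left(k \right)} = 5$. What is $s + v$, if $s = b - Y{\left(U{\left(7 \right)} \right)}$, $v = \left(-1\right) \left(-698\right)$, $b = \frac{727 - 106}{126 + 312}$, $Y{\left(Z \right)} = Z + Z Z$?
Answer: $\frac{97735}{146} \approx 669.42$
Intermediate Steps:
$Y{\left(Z \right)} = Z + Z^{2}$
$b = \frac{207}{146}$ ($b = \frac{621}{438} = 621 \cdot \frac{1}{438} = \frac{207}{146} \approx 1.4178$)
$v = 698$
$s = - \frac{4173}{146}$ ($s = \frac{207}{146} - 5 \left(1 + 5\right) = \frac{207}{146} - 5 \cdot 6 = \frac{207}{146} - 30 = - \frac{4173}{146} \approx -28.582$)
$s + v = - \frac{4173}{146} + 698 = \frac{97735}{146}$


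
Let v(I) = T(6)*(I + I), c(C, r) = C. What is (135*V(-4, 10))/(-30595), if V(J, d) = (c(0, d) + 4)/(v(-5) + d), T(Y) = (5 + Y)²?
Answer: 9/611900 ≈ 1.4708e-5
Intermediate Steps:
v(I) = 242*I (v(I) = (5 + 6)²*(I + I) = 11²*(2*I) = 121*(2*I) = 242*I)
V(J, d) = 4/(-1210 + d) (V(J, d) = (0 + 4)/(242*(-5) + d) = 4/(-1210 + d))
(135*V(-4, 10))/(-30595) = (135*(4/(-1210 + 10)))/(-30595) = (135*(4/(-1200)))*(-1/30595) = (135*(4*(-1/1200)))*(-1/30595) = (135*(-1/300))*(-1/30595) = -9/20*(-1/30595) = 9/611900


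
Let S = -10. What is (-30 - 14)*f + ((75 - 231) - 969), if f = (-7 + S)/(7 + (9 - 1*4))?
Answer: -3188/3 ≈ -1062.7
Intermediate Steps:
f = -17/12 (f = (-7 - 10)/(7 + (9 - 1*4)) = -17/(7 + (9 - 4)) = -17/(7 + 5) = -17/12 ≈ -1.4167)
(-30 - 14)*f + ((75 - 231) - 969) = (-30 - 14)*(-17/12) + ((75 - 231) - 969) = -44*(-17/12) + (-156 - 969) = 187/3 - 1125 = -3188/3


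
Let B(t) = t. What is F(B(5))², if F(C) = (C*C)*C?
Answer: 15625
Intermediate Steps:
F(C) = C³ (F(C) = C²*C = C³)
F(B(5))² = (5³)² = 125² = 15625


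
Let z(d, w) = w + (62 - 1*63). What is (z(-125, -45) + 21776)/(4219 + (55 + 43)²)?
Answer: 21730/13823 ≈ 1.5720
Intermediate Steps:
z(d, w) = -1 + w (z(d, w) = w + (62 - 63) = w - 1 = -1 + w)
(z(-125, -45) + 21776)/(4219 + (55 + 43)²) = ((-1 - 45) + 21776)/(4219 + (55 + 43)²) = (-46 + 21776)/(4219 + 98²) = 21730/(4219 + 9604) = 21730/13823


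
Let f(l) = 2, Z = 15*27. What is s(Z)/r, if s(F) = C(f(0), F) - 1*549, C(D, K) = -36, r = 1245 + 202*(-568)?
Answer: 585/113491 ≈ 0.0051546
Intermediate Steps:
Z = 405
r = -113491 (r = 1245 - 114736 = -113491)
s(F) = -585 (s(F) = -36 - 1*549 = -36 - 549 = -585)
s(Z)/r = -585/(-113491) = -585*(-1/113491) = 585/113491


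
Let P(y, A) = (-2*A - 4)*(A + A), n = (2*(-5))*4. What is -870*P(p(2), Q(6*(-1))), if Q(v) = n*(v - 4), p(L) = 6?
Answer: 559584000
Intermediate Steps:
n = -40 (n = -10*4 = -40)
Q(v) = 160 - 40*v (Q(v) = -40*(v - 4) = -40*(-4 + v) = 160 - 40*v)
P(y, A) = 2*A*(-4 - 2*A) (P(y, A) = (-4 - 2*A)*(2*A) = 2*A*(-4 - 2*A))
-870*P(p(2), Q(6*(-1))) = -(-3480)*(160 - 240*(-1))*(2 + (160 - 240*(-1))) = -(-3480)*(160 - 40*(-6))*(2 + (160 - 40*(-6))) = -(-3480)*(160 + 240)*(2 + (160 + 240)) = -(-3480)*400*(2 + 400) = -(-3480)*400*402 = -870*(-643200) = 559584000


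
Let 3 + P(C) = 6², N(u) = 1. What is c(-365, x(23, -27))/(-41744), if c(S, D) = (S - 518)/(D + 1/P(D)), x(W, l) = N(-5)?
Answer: 29139/1419296 ≈ 0.020531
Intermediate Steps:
P(C) = 33 (P(C) = -3 + 6² = -3 + 36 = 33)
x(W, l) = 1
c(S, D) = (-518 + S)/(1/33 + D) (c(S, D) = (S - 518)/(D + 1/33) = (-518 + S)/(D + 1/33) = (-518 + S)/(1/33 + D))
c(-365, x(23, -27))/(-41744) = (33*(-518 - 365)/(1 + 33*1))/(-41744) = (33*(-883)/(1 + 33))*(-1/41744) = (33*(-883)/34)*(-1/41744) = (33*(1/34)*(-883))*(-1/41744) = -29139/34*(-1/41744) = 29139/1419296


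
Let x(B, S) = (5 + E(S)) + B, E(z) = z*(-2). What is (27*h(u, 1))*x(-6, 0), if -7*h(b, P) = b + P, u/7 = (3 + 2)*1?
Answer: 972/7 ≈ 138.86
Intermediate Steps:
E(z) = -2*z
u = 35 (u = 7*((3 + 2)*1) = 7*(5*1) = 7*5 = 35)
x(B, S) = 5 + B - 2*S (x(B, S) = (5 - 2*S) + B = 5 + B - 2*S)
h(b, P) = -P/7 - b/7 (h(b, P) = -(b + P)/7 = -(P + b)/7 = -P/7 - b/7)
(27*h(u, 1))*x(-6, 0) = (27*(-⅐*1 - ⅐*35))*(5 - 6 - 2*0) = (27*(-⅐ - 5))*(5 - 6 + 0) = (27*(-36/7))*(-1) = -972/7*(-1) = 972/7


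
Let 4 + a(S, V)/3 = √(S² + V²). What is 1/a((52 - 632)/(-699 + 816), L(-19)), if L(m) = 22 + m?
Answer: 18252/240577 + 39*√459601/240577 ≈ 0.18577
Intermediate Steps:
a(S, V) = -12 + 3*√(S² + V²)
1/a((52 - 632)/(-699 + 816), L(-19)) = 1/(-12 + 3*√(((52 - 632)/(-699 + 816))² + (22 - 19)²)) = 1/(-12 + 3*√((-580/117)² + 3²)) = 1/(-12 + 3*√((-580*1/117)² + 9)) = 1/(-12 + 3*√((-580/117)² + 9)) = 1/(-12 + 3*√(336400/13689 + 9)) = 1/(-12 + 3*√(459601/13689)) = 1/(-12 + 3*(√459601/117)) = 1/(-12 + √459601/39)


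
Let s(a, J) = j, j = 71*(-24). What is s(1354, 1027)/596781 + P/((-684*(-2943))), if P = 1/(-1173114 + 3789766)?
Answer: -332428429474345/116424278511337872 ≈ -0.0028553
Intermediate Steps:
j = -1704
P = 1/2616652 ≈ 3.8217e-7
s(a, J) = -1704
s(1354, 1027)/596781 + P/((-684*(-2943))) = -1704/596781 + 1/(2616652*((-684*(-2943)))) = -1704*1/596781 + (1/2616652)/2013012 = -568/198927 + (1/2616652)*(1/2013012) = -568/198927 + 1/5267351875824 = -332428429474345/116424278511337872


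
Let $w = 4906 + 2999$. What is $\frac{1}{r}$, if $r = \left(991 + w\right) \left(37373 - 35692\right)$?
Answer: $\frac{1}{14954176} \approx 6.6871 \cdot 10^{-8}$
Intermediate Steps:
$w = 7905$
$r = 14954176$ ($r = \left(991 + 7905\right) \left(37373 - 35692\right) = 8896 \cdot 1681 = 14954176$)
$\frac{1}{r} = \frac{1}{14954176}$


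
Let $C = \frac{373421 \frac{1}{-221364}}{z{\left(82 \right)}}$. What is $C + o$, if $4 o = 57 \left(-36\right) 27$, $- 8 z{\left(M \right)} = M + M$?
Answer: $- \frac{62854938241}{4537962} \approx -13851.0$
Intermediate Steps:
$z{\left(M \right)} = - \frac{M}{4}$ ($z{\left(M \right)} = - \frac{M + M}{8} = - \frac{2 M}{8} = - \frac{M}{4}$)
$o = -13851$ ($o = \frac{57 \left(-36\right) 27}{4} = \frac{\left(-2052\right) 27}{4} = \frac{1}{4} \left(-55404\right) = -13851$)
$C = \frac{373421}{4537962}$ ($C = \frac{373421 \frac{1}{-221364}}{\left(- \frac{1}{4}\right) 82} = \frac{373421 \left(- \frac{1}{221364}\right)}{- \frac{41}{2}} = \left(- \frac{373421}{221364}\right) \left(- \frac{2}{41}\right) = \frac{373421}{4537962} \approx 0.082288$)
$C + o = \frac{373421}{4537962} - 13851 = - \frac{62854938241}{4537962}$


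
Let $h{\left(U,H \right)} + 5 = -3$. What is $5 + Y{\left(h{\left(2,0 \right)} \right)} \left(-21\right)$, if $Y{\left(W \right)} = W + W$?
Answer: $341$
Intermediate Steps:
$h{\left(U,H \right)} = -8$ ($h{\left(U,H \right)} = -5 - 3 = -8$)
$Y{\left(W \right)} = 2 W$
$5 + Y{\left(h{\left(2,0 \right)} \right)} \left(-21\right) = 5 + 2 \left(-8\right) \left(-21\right) = 5 - -336 = 5 + 336 = 341$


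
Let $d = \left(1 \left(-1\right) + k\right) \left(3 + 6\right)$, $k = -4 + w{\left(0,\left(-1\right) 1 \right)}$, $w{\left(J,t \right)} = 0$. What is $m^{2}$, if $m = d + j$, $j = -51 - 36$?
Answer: $17424$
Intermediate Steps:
$k = -4$ ($k = -4 + 0 = -4$)
$j = -87$ ($j = -51 - 36 = -87$)
$d = -45$ ($d = \left(1 \left(-1\right) - 4\right) \left(3 + 6\right) = \left(-1 - 4\right) 9 = \left(-5\right) 9 = -45$)
$m = -132$ ($m = -45 - 87 = -132$)
$m^{2} = \left(-132\right)^{2} = 17424$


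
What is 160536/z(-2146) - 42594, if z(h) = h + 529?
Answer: -23011678/539 ≈ -42693.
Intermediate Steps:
z(h) = 529 + h
160536/z(-2146) - 42594 = 160536/(529 - 2146) - 42594 = 160536/(-1617) - 42594 = 160536*(-1/1617) - 42594 = -53512/539 - 42594 = -23011678/539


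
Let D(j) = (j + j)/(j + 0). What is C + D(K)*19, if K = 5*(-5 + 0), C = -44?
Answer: -6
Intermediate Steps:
K = -25 (K = 5*(-5) = -25)
D(j) = 2 (D(j) = (2*j)/j = 2)
C + D(K)*19 = -44 + 2*19 = -44 + 38 = -6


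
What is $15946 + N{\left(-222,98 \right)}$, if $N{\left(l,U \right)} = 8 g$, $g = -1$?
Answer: $15938$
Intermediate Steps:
$N{\left(l,U \right)} = -8$ ($N{\left(l,U \right)} = 8 \left(-1\right) = -8$)
$15946 + N{\left(-222,98 \right)} = 15946 - 8 = 15938$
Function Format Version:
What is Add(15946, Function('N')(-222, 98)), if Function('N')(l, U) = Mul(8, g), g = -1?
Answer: 15938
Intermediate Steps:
Function('N')(l, U) = -8 (Function('N')(l, U) = Mul(8, -1) = -8)
Add(15946, Function('N')(-222, 98)) = Add(15946, -8) = 15938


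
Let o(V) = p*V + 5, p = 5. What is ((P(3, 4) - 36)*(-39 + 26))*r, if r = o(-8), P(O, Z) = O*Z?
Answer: -10920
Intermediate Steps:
o(V) = 5 + 5*V (o(V) = 5*V + 5 = 5 + 5*V)
r = -35 (r = 5 + 5*(-8) = 5 - 40 = -35)
((P(3, 4) - 36)*(-39 + 26))*r = ((3*4 - 36)*(-39 + 26))*(-35) = ((12 - 36)*(-13))*(-35) = -24*(-13)*(-35) = 312*(-35) = -10920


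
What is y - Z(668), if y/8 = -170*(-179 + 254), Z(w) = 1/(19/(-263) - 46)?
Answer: -1235933737/12117 ≈ -1.0200e+5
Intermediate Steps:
Z(w) = -263/12117 (Z(w) = 1/(19*(-1/263) - 46) = 1/(-19/263 - 46) = 1/(-12117/263) = -263/12117)
y = -102000 (y = 8*(-170*(-179 + 254)) = 8*(-170*75) = 8*(-12750) = -102000)
y - Z(668) = -102000 - 1*(-263/12117) = -102000 + 263/12117 = -1235933737/12117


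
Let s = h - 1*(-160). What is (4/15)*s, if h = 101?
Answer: 348/5 ≈ 69.600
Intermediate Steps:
s = 261 (s = 101 - 1*(-160) = 101 + 160 = 261)
(4/15)*s = (4/15)*261 = 348/5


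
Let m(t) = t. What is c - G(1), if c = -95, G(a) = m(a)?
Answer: -96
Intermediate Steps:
G(a) = a
c - G(1) = -95 - 1*1 = -95 - 1 = -96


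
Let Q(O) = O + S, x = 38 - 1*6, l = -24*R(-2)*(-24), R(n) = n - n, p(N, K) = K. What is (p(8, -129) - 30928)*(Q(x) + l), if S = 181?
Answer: -6615141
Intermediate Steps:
R(n) = 0
l = 0 (l = -24*0*(-24) = 0*(-24) = 0)
x = 32 (x = 38 - 6 = 32)
Q(O) = 181 + O (Q(O) = O + 181 = 181 + O)
(p(8, -129) - 30928)*(Q(x) + l) = (-129 - 30928)*((181 + 32) + 0) = -31057*(213 + 0) = -31057*213 = -6615141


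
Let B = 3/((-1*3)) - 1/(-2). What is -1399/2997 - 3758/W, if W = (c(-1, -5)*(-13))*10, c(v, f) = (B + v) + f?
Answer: -12444881/2532465 ≈ -4.9141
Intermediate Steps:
B = -1/2 (B = 3/(-3) - 1*(-1/2) = 3*(-1/3) + 1/2 = -1 + 1/2 = -1/2 ≈ -0.50000)
c(v, f) = -1/2 + f + v (c(v, f) = (-1/2 + v) + f = -1/2 + f + v)
W = 845 (W = ((-1/2 - 5 - 1)*(-13))*10 = -13/2*(-13)*10 = (169/2)*10 = 845)
-1399/2997 - 3758/W = -1399/2997 - 3758/845 = -12444881/2532465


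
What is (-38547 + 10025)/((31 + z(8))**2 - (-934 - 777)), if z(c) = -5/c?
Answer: -1825408/168553 ≈ -10.830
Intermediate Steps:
(-38547 + 10025)/((31 + z(8))**2 - (-934 - 777)) = (-38547 + 10025)/((31 - 5/8)**2 - (-934 - 777)) = -28522/((31 - 5*1/8)**2 - 1*(-1711)) = -28522/((31 - 5/8)**2 + 1711) = -28522/((243/8)**2 + 1711) = -28522/(59049/64 + 1711) = -28522/168553/64 = -28522*64/168553 = -1825408/168553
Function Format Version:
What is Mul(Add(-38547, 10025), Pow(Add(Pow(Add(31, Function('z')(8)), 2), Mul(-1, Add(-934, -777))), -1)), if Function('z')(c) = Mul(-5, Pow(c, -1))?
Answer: Rational(-1825408, 168553) ≈ -10.830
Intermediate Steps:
Mul(Add(-38547, 10025), Pow(Add(Pow(Add(31, Function('z')(8)), 2), Mul(-1, Add(-934, -777))), -1)) = Mul(Add(-38547, 10025), Pow(Add(Pow(Add(31, Mul(-5, Pow(8, -1))), 2), Mul(-1, Add(-934, -777))), -1)) = Mul(-28522, Pow(Add(Pow(Add(31, Mul(-5, Rational(1, 8))), 2), Mul(-1, -1711)), -1)) = Mul(-28522, Pow(Add(Pow(Add(31, Rational(-5, 8)), 2), 1711), -1)) = Mul(-28522, Pow(Add(Pow(Rational(243, 8), 2), 1711), -1)) = Mul(-28522, Pow(Add(Rational(59049, 64), 1711), -1)) = Mul(-28522, Pow(Rational(168553, 64), -1)) = Mul(-28522, Rational(64, 168553)) = Rational(-1825408, 168553)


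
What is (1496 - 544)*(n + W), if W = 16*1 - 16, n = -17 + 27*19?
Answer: 472192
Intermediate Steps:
n = 496 (n = -17 + 513 = 496)
W = 0 (W = 16 - 16 = 0)
(1496 - 544)*(n + W) = (1496 - 544)*(496 + 0) = 952*496 = 472192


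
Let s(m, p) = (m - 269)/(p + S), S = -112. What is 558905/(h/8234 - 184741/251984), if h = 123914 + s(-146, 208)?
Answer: 6957818145958080/178212592057 ≈ 39042.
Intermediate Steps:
s(m, p) = (-269 + m)/(-112 + p) (s(m, p) = (m - 269)/(p - 112) = (-269 + m)/(-112 + p))
h = 11895329/96 (h = 123914 + (-269 - 146)/(-112 + 208) = 123914 - 415/96 = 11895329/96 ≈ 1.2391e+5)
558905/(h/8234 - 184741/251984) = 558905/((11895329/96)/8234 - 184741/251984) = 558905/((11895329/96)*(1/8234) - 184741*1/251984) = 558905/(11895329/790464 - 184741/251984) = 558905/(178212592057/12449017536) = 558905*(12449017536/178212592057) = 6957818145958080/178212592057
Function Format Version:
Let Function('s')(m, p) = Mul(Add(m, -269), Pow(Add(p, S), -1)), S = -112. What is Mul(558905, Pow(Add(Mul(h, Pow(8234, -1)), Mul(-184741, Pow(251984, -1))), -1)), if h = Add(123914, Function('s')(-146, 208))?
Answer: Rational(6957818145958080, 178212592057) ≈ 39042.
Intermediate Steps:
Function('s')(m, p) = Mul(Pow(Add(-112, p), -1), Add(-269, m)) (Function('s')(m, p) = Mul(Add(m, -269), Pow(Add(p, -112), -1)) = Mul(Add(-269, m), Pow(Add(-112, p), -1)) = Mul(Pow(Add(-112, p), -1), Add(-269, m)))
h = Rational(11895329, 96) (h = Add(123914, Mul(Pow(Add(-112, 208), -1), Add(-269, -146))) = Add(123914, Mul(Pow(96, -1), -415)) = Add(123914, Mul(Rational(1, 96), -415)) = Add(123914, Rational(-415, 96)) = Rational(11895329, 96) ≈ 1.2391e+5)
Mul(558905, Pow(Add(Mul(h, Pow(8234, -1)), Mul(-184741, Pow(251984, -1))), -1)) = Mul(558905, Pow(Add(Mul(Rational(11895329, 96), Pow(8234, -1)), Mul(-184741, Pow(251984, -1))), -1)) = Mul(558905, Pow(Add(Mul(Rational(11895329, 96), Rational(1, 8234)), Mul(-184741, Rational(1, 251984))), -1)) = Mul(558905, Pow(Add(Rational(11895329, 790464), Rational(-184741, 251984)), -1)) = Mul(558905, Pow(Rational(178212592057, 12449017536), -1)) = Mul(558905, Rational(12449017536, 178212592057)) = Rational(6957818145958080, 178212592057)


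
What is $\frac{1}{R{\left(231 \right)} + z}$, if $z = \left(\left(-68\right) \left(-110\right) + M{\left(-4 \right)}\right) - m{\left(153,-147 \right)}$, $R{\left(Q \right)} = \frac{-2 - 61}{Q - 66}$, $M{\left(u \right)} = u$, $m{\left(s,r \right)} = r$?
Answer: $\frac{55}{419244} \approx 0.00013119$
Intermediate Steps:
$R{\left(Q \right)} = - \frac{63}{-66 + Q}$ ($R{\left(Q \right)} = \frac{-2 - 61}{-66 + Q} = - \frac{63}{-66 + Q}$)
$z = 7623$ ($z = \left(\left(-68\right) \left(-110\right) - 4\right) - -147 = \left(7480 - 4\right) + 147 = 7476 + 147 = 7623$)
$\frac{1}{R{\left(231 \right)} + z} = \frac{1}{- \frac{63}{-66 + 231} + 7623} = \frac{1}{- \frac{63}{165} + 7623} = \frac{1}{\left(-63\right) \frac{1}{165} + 7623} = \frac{1}{- \frac{21}{55} + 7623} = \frac{1}{\frac{419244}{55}} = \frac{55}{419244}$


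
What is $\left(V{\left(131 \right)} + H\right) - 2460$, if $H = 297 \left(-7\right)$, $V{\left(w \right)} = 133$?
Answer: $-4406$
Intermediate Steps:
$H = -2079$
$\left(V{\left(131 \right)} + H\right) - 2460 = \left(133 - 2079\right) - 2460 = -1946 - 2460 = -4406$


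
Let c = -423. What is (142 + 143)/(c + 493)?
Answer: 57/14 ≈ 4.0714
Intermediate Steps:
(142 + 143)/(c + 493) = (142 + 143)/(-423 + 493) = 285/70 = 285*(1/70) = 57/14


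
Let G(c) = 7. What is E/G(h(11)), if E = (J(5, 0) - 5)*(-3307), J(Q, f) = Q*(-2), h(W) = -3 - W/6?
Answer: 49605/7 ≈ 7086.4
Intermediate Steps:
h(W) = -3 - W/6
J(Q, f) = -2*Q
E = 49605 (E = (-2*5 - 5)*(-3307) = (-10 - 5)*(-3307) = -15*(-3307) = 49605)
E/G(h(11)) = 49605/7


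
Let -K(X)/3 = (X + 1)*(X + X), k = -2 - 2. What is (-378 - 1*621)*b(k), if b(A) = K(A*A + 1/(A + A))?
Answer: 51383565/32 ≈ 1.6057e+6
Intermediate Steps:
k = -4
K(X) = -6*X*(1 + X) (K(X) = -3*(X + 1)*(X + X) = -3*(1 + X)*2*X = -6*X*(1 + X))
b(A) = -6*(A² + 1/(2*A))*(1 + A² + 1/(2*A)) (b(A) = -6*(A*A + 1/(A + A))*(1 + (A*A + 1/(A + A))) = -6*(A² + 1/(2*A))*(1 + (A² + 1/(2*A))) = -6*(A² + 1/(2*A))*(1 + A² + 1/(2*A)))
(-378 - 1*621)*b(k) = (-378 - 1*621)*(-3/2*(1 + 2*(-4)³)*(1 + 2*(-4) + 2*(-4)³)/(-4)²) = (-378 - 621)*(-3/2*1/16*(1 + 2*(-64))*(1 - 8 + 2*(-64))) = -(-2997)*(1 - 128)*(1 - 8 - 128)/(2*16) = -(-2997)*(-127)*(-135)/(2*16) = -999*(-51435/32) = 51383565/32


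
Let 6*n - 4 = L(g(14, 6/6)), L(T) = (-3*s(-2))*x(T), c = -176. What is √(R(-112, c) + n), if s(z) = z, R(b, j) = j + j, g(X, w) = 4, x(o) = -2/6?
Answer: I*√3165/3 ≈ 18.753*I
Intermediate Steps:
x(o) = -⅓ (x(o) = -2*⅙ = -⅓)
R(b, j) = 2*j
L(T) = -2 (L(T) = -3*(-2)*(-⅓) = 6*(-⅓) = -2)
n = ⅓ (n = ⅔ + (⅙)*(-2) = ⅔ - ⅓ = ⅓ ≈ 0.33333)
√(R(-112, c) + n) = √(2*(-176) + ⅓) = √(-352 + ⅓) = √(-1055/3) = I*√3165/3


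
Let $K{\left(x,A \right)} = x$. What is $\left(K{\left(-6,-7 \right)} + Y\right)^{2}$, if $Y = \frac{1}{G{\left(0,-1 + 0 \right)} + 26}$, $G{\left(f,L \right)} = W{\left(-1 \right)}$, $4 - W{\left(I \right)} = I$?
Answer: $\frac{34225}{961} \approx 35.614$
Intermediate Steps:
$W{\left(I \right)} = 4 - I$
$G{\left(f,L \right)} = 5$ ($G{\left(f,L \right)} = 4 - -1 = 4 + 1 = 5$)
$Y = \frac{1}{31}$ ($Y = \frac{1}{5 + 26} = \frac{1}{31} \approx 0.032258$)
$\left(K{\left(-6,-7 \right)} + Y\right)^{2} = \left(-6 + \frac{1}{31}\right)^{2} = \left(- \frac{185}{31}\right)^{2} = \frac{34225}{961}$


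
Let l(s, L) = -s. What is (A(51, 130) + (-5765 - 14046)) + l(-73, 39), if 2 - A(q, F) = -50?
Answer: -19686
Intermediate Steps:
A(q, F) = 52 (A(q, F) = 2 - 1*(-50) = 2 + 50 = 52)
(A(51, 130) + (-5765 - 14046)) + l(-73, 39) = (52 + (-5765 - 14046)) - 1*(-73) = (52 - 19811) + 73 = -19759 + 73 = -19686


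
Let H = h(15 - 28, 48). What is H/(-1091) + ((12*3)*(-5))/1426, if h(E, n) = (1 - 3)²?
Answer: -101042/777883 ≈ -0.12989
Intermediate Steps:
h(E, n) = 4 (h(E, n) = (-2)² = 4)
H = 4
H/(-1091) + ((12*3)*(-5))/1426 = 4/(-1091) + ((12*3)*(-5))/1426 = 4*(-1/1091) + (36*(-5))*(1/1426) = -4/1091 - 180*1/1426 = -4/1091 - 90/713 = -101042/777883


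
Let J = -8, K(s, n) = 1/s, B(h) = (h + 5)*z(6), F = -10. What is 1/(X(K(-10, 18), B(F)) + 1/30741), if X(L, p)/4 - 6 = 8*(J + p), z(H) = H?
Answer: -30741/36643271 ≈ -0.00083893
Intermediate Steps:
B(h) = 30 + 6*h (B(h) = (h + 5)*6 = (5 + h)*6 = 30 + 6*h)
X(L, p) = -232 + 32*p (X(L, p) = 24 + 4*(8*(-8 + p)) = 24 + 4*(-64 + 8*p) = 24 + (-256 + 32*p) = -232 + 32*p)
1/(X(K(-10, 18), B(F)) + 1/30741) = 1/((-232 + 32*(30 + 6*(-10))) + 1/30741) = 1/((-232 + 32*(30 - 60)) + 1/30741) = 1/((-232 + 32*(-30)) + 1/30741) = 1/((-232 - 960) + 1/30741) = 1/(-1192 + 1/30741) = 1/(-36643271/30741) = -30741/36643271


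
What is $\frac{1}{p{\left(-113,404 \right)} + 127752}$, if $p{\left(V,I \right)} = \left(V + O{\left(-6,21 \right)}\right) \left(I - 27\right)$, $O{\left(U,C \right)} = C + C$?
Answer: $\frac{1}{100985} \approx 9.9025 \cdot 10^{-6}$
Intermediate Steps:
$O{\left(U,C \right)} = 2 C$
$p{\left(V,I \right)} = \left(-27 + I\right) \left(42 + V\right)$ ($p{\left(V,I \right)} = \left(V + 2 \cdot 21\right) \left(I - 27\right) = \left(V + 42\right) \left(-27 + I\right) = \left(42 + V\right) \left(-27 + I\right) = \left(-27 + I\right) \left(42 + V\right)$)
$\frac{1}{p{\left(-113,404 \right)} + 127752} = \frac{1}{\left(-1134 - -3051 + 42 \cdot 404 + 404 \left(-113\right)\right) + 127752} = \frac{1}{\left(-1134 + 3051 + 16968 - 45652\right) + 127752} = \frac{1}{-26767 + 127752} = \frac{1}{100985}$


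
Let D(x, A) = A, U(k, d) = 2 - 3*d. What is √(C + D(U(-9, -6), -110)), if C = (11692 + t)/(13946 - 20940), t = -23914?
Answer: I*√1323820823/3497 ≈ 10.404*I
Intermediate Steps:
C = 6111/3497 (C = (11692 - 23914)/(13946 - 20940) = -12222/(-6994) = -12222*(-1/6994) = 6111/3497 ≈ 1.7475)
√(C + D(U(-9, -6), -110)) = √(6111/3497 - 110) = √(-378559/3497) = I*√1323820823/3497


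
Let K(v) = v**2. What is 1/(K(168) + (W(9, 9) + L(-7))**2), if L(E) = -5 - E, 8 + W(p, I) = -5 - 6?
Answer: 1/28513 ≈ 3.5072e-5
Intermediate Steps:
W(p, I) = -19 (W(p, I) = -8 + (-5 - 6) = -8 - 11 = -19)
1/(K(168) + (W(9, 9) + L(-7))**2) = 1/(168**2 + (-19 + (-5 - 1*(-7)))**2) = 1/(28224 + (-19 + (-5 + 7))**2) = 1/(28224 + (-19 + 2)**2) = 1/(28224 + (-17)**2) = 1/(28224 + 289) = 1/28513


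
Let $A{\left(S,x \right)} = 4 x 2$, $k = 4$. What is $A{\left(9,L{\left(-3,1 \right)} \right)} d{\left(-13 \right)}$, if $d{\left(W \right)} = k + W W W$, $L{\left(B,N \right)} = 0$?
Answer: $0$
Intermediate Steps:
$d{\left(W \right)} = 4 + W^{3}$ ($d{\left(W \right)} = 4 + W W W = 4 + W^{2} W = 4 + W^{3}$)
$A{\left(S,x \right)} = 8 x$
$A{\left(9,L{\left(-3,1 \right)} \right)} d{\left(-13 \right)} = 8 \cdot 0 \left(4 + \left(-13\right)^{3}\right) = 0 \left(4 - 2197\right) = 0 \left(-2193\right) = 0$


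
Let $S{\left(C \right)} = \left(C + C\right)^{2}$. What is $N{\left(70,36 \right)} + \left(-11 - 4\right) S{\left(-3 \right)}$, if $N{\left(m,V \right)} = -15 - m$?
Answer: $-625$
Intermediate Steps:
$S{\left(C \right)} = 4 C^{2}$ ($S{\left(C \right)} = \left(2 C\right)^{2} = 4 C^{2}$)
$N{\left(70,36 \right)} + \left(-11 - 4\right) S{\left(-3 \right)} = \left(-15 - 70\right) + \left(-11 - 4\right) 4 \left(-3\right)^{2} = \left(-15 - 70\right) - 15 \cdot 4 \cdot 9 = -85 - 540 = -625$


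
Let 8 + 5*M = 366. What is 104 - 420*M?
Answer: -29968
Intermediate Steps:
M = 358/5 (M = -8/5 + (⅕)*366 = -8/5 + 366/5 = 358/5 ≈ 71.600)
104 - 420*M = 104 - 420*358/5 = 104 - 30072 = -29968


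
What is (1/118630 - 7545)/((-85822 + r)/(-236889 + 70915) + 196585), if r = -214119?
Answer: -74278622143463/1935347539229265 ≈ -0.038380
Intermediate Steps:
(1/118630 - 7545)/((-85822 + r)/(-236889 + 70915) + 196585) = (1/118630 - 7545)/((-85822 - 214119)/(-236889 + 70915) + 196585) = (1/118630 - 7545)/(-299941/(-165974) + 196585) = -895063349/(118630*(-299941*(-1/165974) + 196585)) = -895063349/(118630*(299941/165974 + 196585)) = -895063349/(118630*32628298731/165974) = -895063349/118630*165974/32628298731 = -74278622143463/1935347539229265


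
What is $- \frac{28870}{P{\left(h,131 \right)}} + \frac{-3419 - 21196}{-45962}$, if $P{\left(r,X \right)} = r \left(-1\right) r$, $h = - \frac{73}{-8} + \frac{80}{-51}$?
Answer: $\frac{221118863126895}{436863708218} \approx 506.15$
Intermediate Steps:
$h = \frac{3083}{408}$ ($h = \left(-73\right) \left(- \frac{1}{8}\right) + 80 \left(- \frac{1}{51}\right) = \frac{73}{8} - \frac{80}{51} = \frac{3083}{408} \approx 7.5564$)
$P{\left(r,X \right)} = - r^{2}$ ($P{\left(r,X \right)} = - r r = - r^{2}$)
$- \frac{28870}{P{\left(h,131 \right)}} + \frac{-3419 - 21196}{-45962} = - \frac{28870}{\left(-1\right) \left(\frac{3083}{408}\right)^{2}} + \frac{-3419 - 21196}{-45962} = - \frac{28870}{\left(-1\right) \frac{9504889}{166464}} + \left(-3419 - 21196\right) \left(- \frac{1}{45962}\right) = - \frac{28870}{- \frac{9504889}{166464}} - - \frac{24615}{45962} = \left(-28870\right) \left(- \frac{166464}{9504889}\right) + \frac{24615}{45962} = \frac{4805815680}{9504889} + \frac{24615}{45962} = \frac{221118863126895}{436863708218}$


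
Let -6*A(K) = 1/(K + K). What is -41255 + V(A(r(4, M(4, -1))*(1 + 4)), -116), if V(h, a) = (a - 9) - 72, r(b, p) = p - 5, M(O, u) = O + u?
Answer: -41452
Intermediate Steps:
r(b, p) = -5 + p
A(K) = -1/(12*K) (A(K) = -1/(6*(K + K)) = -1/(2*K)/6 = -1/(12*K))
V(h, a) = -81 + a (V(h, a) = (-9 + a) - 72 = -81 + a)
-41255 + V(A(r(4, M(4, -1))*(1 + 4)), -116) = -41255 + (-81 - 116) = -41255 - 197 = -41452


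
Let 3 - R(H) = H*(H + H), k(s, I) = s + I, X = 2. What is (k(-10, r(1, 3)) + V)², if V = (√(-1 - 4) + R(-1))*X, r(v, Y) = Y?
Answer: 5 - 20*I*√5 ≈ 5.0 - 44.721*I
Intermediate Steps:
k(s, I) = I + s
R(H) = 3 - 2*H² (R(H) = 3 - H*(H + H) = 3 - H*2*H = 3 - 2*H²)
V = 2 + 2*I*√5 (V = (√(-1 - 4) + (3 - 2*(-1)²))*2 = (√(-5) + (3 - 2*1))*2 = (I*√5 + (3 - 2))*2 = (I*√5 + 1)*2 = (1 + I*√5)*2 = 2 + 2*I*√5 ≈ 2.0 + 4.4721*I)
(k(-10, r(1, 3)) + V)² = ((3 - 10) + (2 + 2*I*√5))² = (-7 + (2 + 2*I*√5))² = (-5 + 2*I*√5)²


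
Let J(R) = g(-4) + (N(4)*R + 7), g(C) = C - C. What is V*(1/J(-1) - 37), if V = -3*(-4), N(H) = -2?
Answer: -1328/3 ≈ -442.67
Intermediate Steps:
g(C) = 0
V = 12
J(R) = 7 - 2*R (J(R) = 0 + (-2*R + 7) = 0 + (7 - 2*R) = 7 - 2*R)
V*(1/J(-1) - 37) = 12*(1/(7 - 2*(-1)) - 37) = 12*(1/(7 + 2) - 37) = 12*(1/9 - 37) = 12*(⅑ - 37) = 12*(-332/9) = -1328/3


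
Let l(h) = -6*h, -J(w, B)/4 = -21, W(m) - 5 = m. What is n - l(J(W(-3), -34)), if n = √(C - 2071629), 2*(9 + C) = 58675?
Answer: 504 + I*√8169202/2 ≈ 504.0 + 1429.1*I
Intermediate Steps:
W(m) = 5 + m
J(w, B) = 84 (J(w, B) = -4*(-21) = 84)
C = 58657/2 (C = -9 + (½)*58675 = -9 + 58675/2 = 58657/2 ≈ 29329.)
n = I*√8169202/2 (n = √(58657/2 - 2071629) = √(-4084601/2) = I*√8169202/2 ≈ 1429.1*I)
n - l(J(W(-3), -34)) = I*√8169202/2 - (-6)*84 = I*√8169202/2 - 1*(-504) = I*√8169202/2 + 504 = 504 + I*√8169202/2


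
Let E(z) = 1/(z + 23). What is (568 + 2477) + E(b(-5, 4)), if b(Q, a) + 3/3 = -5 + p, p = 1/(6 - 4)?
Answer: 106577/35 ≈ 3045.1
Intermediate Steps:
p = ½ (p = 1/2 = ½ ≈ 0.50000)
b(Q, a) = -11/2 (b(Q, a) = -1 + (-5 + ½) = -1 - 9/2 = -11/2)
E(z) = 1/(23 + z)
(568 + 2477) + E(b(-5, 4)) = (568 + 2477) + 1/(23 - 11/2) = 3045 + 1/(35/2) = 3045 + 2/35 = 106577/35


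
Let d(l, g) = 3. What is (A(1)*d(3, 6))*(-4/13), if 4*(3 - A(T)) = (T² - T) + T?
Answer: -33/13 ≈ -2.5385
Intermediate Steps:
A(T) = 3 - T²/4 (A(T) = 3 - ((T² - T) + T)/4 = 3 - T²/4)
(A(1)*d(3, 6))*(-4/13) = ((3 - ¼*1²)*3)*(-4/13) = ((3 - ¼*1)*3)*(-4*1/13) = ((3 - ¼)*3)*(-4/13) = ((11/4)*3)*(-4/13) = (33/4)*(-4/13) = -33/13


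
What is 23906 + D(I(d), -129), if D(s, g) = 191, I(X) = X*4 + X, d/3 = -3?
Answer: 24097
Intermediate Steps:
d = -9 (d = 3*(-3) = -9)
I(X) = 5*X (I(X) = 4*X + X = 5*X)
23906 + D(I(d), -129) = 23906 + 191 = 24097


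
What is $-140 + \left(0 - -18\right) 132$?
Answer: $2236$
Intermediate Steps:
$-140 + \left(0 - -18\right) 132 = -140 + \left(0 + 18\right) 132 = -140 + 18 \cdot 132 = -140 + 2376 = 2236$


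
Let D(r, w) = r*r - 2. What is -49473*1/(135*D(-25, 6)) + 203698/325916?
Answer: 55998779/1522842510 ≈ 0.036773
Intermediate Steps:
D(r, w) = -2 + r² (D(r, w) = r² - 2 = -2 + r²)
-49473*1/(135*D(-25, 6)) + 203698/325916 = -49473*1/(135*(-2 + (-25)²)) + 203698/325916 = -49473*1/(135*(-2 + 625)) + 203698*(1/325916) = -49473/(135*623) + 101849/162958 = -49473/84105 + 101849/162958 = -49473*1/84105 + 101849/162958 = -5497/9345 + 101849/162958 = 55998779/1522842510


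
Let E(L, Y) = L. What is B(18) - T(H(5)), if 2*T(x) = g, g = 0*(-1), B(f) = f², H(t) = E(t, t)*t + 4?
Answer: 324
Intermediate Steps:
H(t) = 4 + t² (H(t) = t*t + 4 = t² + 4 = 4 + t²)
g = 0
T(x) = 0 (T(x) = (½)*0 = 0)
B(18) - T(H(5)) = 18² - 1*0 = 324 + 0 = 324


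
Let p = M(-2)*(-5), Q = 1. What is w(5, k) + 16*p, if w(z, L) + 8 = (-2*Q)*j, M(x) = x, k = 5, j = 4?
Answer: 144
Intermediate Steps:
p = 10 (p = -2*(-5) = 10)
w(z, L) = -16 (w(z, L) = -8 - 2*1*4 = -8 - 2*4 = -8 - 8 = -16)
w(5, k) + 16*p = -16 + 16*10 = -16 + 160 = 144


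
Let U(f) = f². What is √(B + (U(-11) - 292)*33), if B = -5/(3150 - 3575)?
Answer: I*√40770590/85 ≈ 75.12*I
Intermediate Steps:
B = 1/85 (B = -5/(-425) = -1/425*(-5) = 1/85 ≈ 0.011765)
√(B + (U(-11) - 292)*33) = √(1/85 + ((-11)² - 292)*33) = √(1/85 + (121 - 292)*33) = √(1/85 - 171*33) = √(1/85 - 5643) = √(-479654/85) = I*√40770590/85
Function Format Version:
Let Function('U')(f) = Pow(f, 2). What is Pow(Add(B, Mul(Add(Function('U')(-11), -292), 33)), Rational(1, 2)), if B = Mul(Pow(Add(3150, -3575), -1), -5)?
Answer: Mul(Rational(1, 85), I, Pow(40770590, Rational(1, 2))) ≈ Mul(75.120, I)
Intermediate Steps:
B = Rational(1, 85) (B = Mul(Pow(-425, -1), -5) = Mul(Rational(-1, 425), -5) = Rational(1, 85) ≈ 0.011765)
Pow(Add(B, Mul(Add(Function('U')(-11), -292), 33)), Rational(1, 2)) = Pow(Add(Rational(1, 85), Mul(Add(Pow(-11, 2), -292), 33)), Rational(1, 2)) = Pow(Add(Rational(1, 85), Mul(Add(121, -292), 33)), Rational(1, 2)) = Pow(Add(Rational(1, 85), Mul(-171, 33)), Rational(1, 2)) = Pow(Add(Rational(1, 85), -5643), Rational(1, 2)) = Pow(Rational(-479654, 85), Rational(1, 2)) = Mul(Rational(1, 85), I, Pow(40770590, Rational(1, 2)))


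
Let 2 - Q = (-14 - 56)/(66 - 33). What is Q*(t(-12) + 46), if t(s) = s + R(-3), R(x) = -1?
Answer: 136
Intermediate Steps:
Q = 136/33 (Q = 2 - (-14 - 56)/(66 - 33) = 2 - (-70)/33 = 2 - 1*(-70/33) = 2 + 70/33 = 136/33 ≈ 4.1212)
t(s) = -1 + s (t(s) = s - 1 = -1 + s)
Q*(t(-12) + 46) = 136*((-1 - 12) + 46)/33 = 136*(-13 + 46)/33 = (136/33)*33 = 136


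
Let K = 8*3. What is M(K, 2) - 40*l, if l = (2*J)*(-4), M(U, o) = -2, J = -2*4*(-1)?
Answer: 2558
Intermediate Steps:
K = 24
J = 8 (J = -8*(-1) = 8)
l = -64 (l = (2*8)*(-4) = 16*(-4) = -64)
M(K, 2) - 40*l = -2 - 40*(-64) = -2 + 2560 = 2558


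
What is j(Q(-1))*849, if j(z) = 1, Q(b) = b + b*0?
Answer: 849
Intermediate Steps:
Q(b) = b (Q(b) = b + 0 = b)
j(Q(-1))*849 = 1*849 = 849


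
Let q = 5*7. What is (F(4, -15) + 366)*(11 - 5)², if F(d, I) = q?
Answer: 14436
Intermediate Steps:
q = 35
F(d, I) = 35
(F(4, -15) + 366)*(11 - 5)² = (35 + 366)*(11 - 5)² = 401*6² = 401*36 = 14436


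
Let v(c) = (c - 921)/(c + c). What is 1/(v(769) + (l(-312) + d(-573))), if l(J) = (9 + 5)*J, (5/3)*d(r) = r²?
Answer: 3845/740659663 ≈ 5.1913e-6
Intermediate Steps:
d(r) = 3*r²/5
v(c) = (-921 + c)/(2*c) (v(c) = (-921 + c)/((2*c)) = (-921 + c)*(1/(2*c)) = (-921 + c)/(2*c))
l(J) = 14*J
1/(v(769) + (l(-312) + d(-573))) = 1/((½)*(-921 + 769)/769 + (14*(-312) + (⅗)*(-573)²)) = 1/((½)*(1/769)*(-152) + (-4368 + (⅗)*328329)) = 1/(-76/769 + (-4368 + 984987/5)) = 1/(-76/769 + 963147/5) = 1/(740659663/3845) = 3845/740659663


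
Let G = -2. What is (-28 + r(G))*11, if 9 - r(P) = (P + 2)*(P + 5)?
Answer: -209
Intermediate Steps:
r(P) = 9 - (2 + P)*(5 + P) (r(P) = 9 - (P + 2)*(P + 5) = 9 - (2 + P)*(5 + P))
(-28 + r(G))*11 = (-28 + (-1 - 1*(-2)**2 - 7*(-2)))*11 = (-28 + (-1 - 1*4 + 14))*11 = (-28 + (-1 - 4 + 14))*11 = (-28 + 9)*11 = -19*11 = -209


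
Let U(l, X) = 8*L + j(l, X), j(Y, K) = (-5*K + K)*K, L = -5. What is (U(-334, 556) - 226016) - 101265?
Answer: -1563865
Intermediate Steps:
j(Y, K) = -4*K**2 (j(Y, K) = (-4*K)*K = -4*K**2)
U(l, X) = -40 - 4*X**2 (U(l, X) = 8*(-5) - 4*X**2 = -40 - 4*X**2)
(U(-334, 556) - 226016) - 101265 = ((-40 - 4*556**2) - 226016) - 101265 = ((-40 - 4*309136) - 226016) - 101265 = ((-40 - 1236544) - 226016) - 101265 = (-1236584 - 226016) - 101265 = -1462600 - 101265 = -1563865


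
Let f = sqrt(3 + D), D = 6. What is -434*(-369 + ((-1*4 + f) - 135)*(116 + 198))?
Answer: 18693682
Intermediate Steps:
f = 3 (f = sqrt(3 + 6) = sqrt(9) = 3)
-434*(-369 + ((-1*4 + f) - 135)*(116 + 198)) = -434*(-369 + ((-1*4 + 3) - 135)*(116 + 198)) = -434*(-369 + ((-4 + 3) - 135)*314) = -434*(-369 + (-1 - 135)*314) = -434*(-369 - 136*314) = -434*(-369 - 42704) = -434*(-43073) = 18693682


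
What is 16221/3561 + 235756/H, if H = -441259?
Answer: 2106045041/523774433 ≈ 4.0209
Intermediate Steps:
16221/3561 + 235756/H = 16221/3561 + 235756/(-441259) = 16221*(1/3561) + 235756*(-1/441259) = 5407/1187 - 235756/441259 = 2106045041/523774433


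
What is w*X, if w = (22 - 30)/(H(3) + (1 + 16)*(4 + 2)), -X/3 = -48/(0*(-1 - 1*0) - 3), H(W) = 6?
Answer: 32/9 ≈ 3.5556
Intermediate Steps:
X = -48 (X = -(-144)/(0*(-1 - 1*0) - 3) = -(-144)/(0*(-1 + 0) - 3) = -(-144)/(0*(-1) - 3) = -(-144)/(0 - 3) = -(-144)/(-3) = -(-144)*(-1)/3 = -3*16 = -48)
w = -2/27 (w = (22 - 30)/(6 + (1 + 16)*(4 + 2)) = -8/(6 + 17*6) = -8/(6 + 102) = -8/108 = -8*1/108 = -2/27 ≈ -0.074074)
w*X = -2/27*(-48) = 32/9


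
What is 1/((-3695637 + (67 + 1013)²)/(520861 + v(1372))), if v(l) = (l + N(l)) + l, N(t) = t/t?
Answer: -523606/2529237 ≈ -0.20702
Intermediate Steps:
N(t) = 1
v(l) = 1 + 2*l (v(l) = (l + 1) + l = (1 + l) + l = 1 + 2*l)
1/((-3695637 + (67 + 1013)²)/(520861 + v(1372))) = 1/((-3695637 + (67 + 1013)²)/(520861 + (1 + 2*1372))) = 1/((-3695637 + 1080²)/(520861 + (1 + 2744))) = 1/((-3695637 + 1166400)/(520861 + 2745)) = 1/(-2529237/523606) = -523606/2529237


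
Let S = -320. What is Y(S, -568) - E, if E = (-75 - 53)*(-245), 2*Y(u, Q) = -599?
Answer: -63319/2 ≈ -31660.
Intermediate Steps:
Y(u, Q) = -599/2 (Y(u, Q) = (½)*(-599) = -599/2)
E = 31360 (E = -128*(-245) = 31360)
Y(S, -568) - E = -599/2 - 1*31360 = -599/2 - 31360 = -63319/2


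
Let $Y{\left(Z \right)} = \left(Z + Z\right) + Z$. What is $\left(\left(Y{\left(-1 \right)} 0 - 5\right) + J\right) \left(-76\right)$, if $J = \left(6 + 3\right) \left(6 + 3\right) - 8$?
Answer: $-5168$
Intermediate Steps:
$Y{\left(Z \right)} = 3 Z$ ($Y{\left(Z \right)} = 2 Z + Z = 3 Z$)
$J = 73$ ($J = 9 \cdot 9 - 8 = 81 - 8 = 73$)
$\left(\left(Y{\left(-1 \right)} 0 - 5\right) + J\right) \left(-76\right) = \left(\left(3 \left(-1\right) 0 - 5\right) + 73\right) \left(-76\right) = \left(\left(\left(-3\right) 0 - 5\right) + 73\right) \left(-76\right) = \left(\left(0 - 5\right) + 73\right) \left(-76\right) = \left(-5 + 73\right) \left(-76\right) = 68 \left(-76\right) = -5168$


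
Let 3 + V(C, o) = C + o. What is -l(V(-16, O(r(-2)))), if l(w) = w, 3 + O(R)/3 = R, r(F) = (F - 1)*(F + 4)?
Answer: 46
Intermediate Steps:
r(F) = (-1 + F)*(4 + F)
O(R) = -9 + 3*R
V(C, o) = -3 + C + o (V(C, o) = -3 + (C + o) = -3 + C + o)
-l(V(-16, O(r(-2)))) = -(-3 - 16 + (-9 + 3*(-4 + (-2)**2 + 3*(-2)))) = -(-3 - 16 + (-9 + 3*(-4 + 4 - 6))) = -(-3 - 16 + (-9 + 3*(-6))) = -(-3 - 16 + (-9 - 18)) = -(-3 - 16 - 27) = -1*(-46) = 46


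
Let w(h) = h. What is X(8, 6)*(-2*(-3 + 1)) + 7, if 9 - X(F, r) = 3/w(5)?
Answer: 203/5 ≈ 40.600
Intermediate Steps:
X(F, r) = 42/5 (X(F, r) = 9 - 3/5 = 9 - 1*⅗ = 9 - ⅗ = 42/5)
X(8, 6)*(-2*(-3 + 1)) + 7 = 42*(-2*(-3 + 1))/5 + 7 = 42*(-2*(-2))/5 + 7 = (42/5)*4 + 7 = 168/5 + 7 = 203/5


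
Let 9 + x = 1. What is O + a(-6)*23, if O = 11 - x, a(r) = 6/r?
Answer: -4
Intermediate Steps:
x = -8 (x = -9 + 1 = -8)
O = 19 (O = 11 - 1*(-8) = 11 + 8 = 19)
O + a(-6)*23 = 19 + (6/(-6))*23 = 19 + (6*(-⅙))*23 = 19 - 1*23 = 19 - 23 = -4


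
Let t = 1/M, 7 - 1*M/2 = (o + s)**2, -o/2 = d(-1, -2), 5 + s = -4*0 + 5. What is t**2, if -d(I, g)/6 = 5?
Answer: 1/51638596 ≈ 1.9365e-8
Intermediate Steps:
d(I, g) = -30 (d(I, g) = -6*5 = -30)
s = 0 (s = -5 + (-4*0 + 5) = -5 + (0 + 5) = -5 + 5 = 0)
o = 60 (o = -2*(-30) = 60)
M = -7186 (M = 14 - 2*(60 + 0)**2 = 14 - 2*60**2 = 14 - 2*3600 = 14 - 7200 = -7186)
t = -1/7186 (t = 1/(-7186) = -1/7186 ≈ -0.00013916)
t**2 = (-1/7186)**2 = 1/51638596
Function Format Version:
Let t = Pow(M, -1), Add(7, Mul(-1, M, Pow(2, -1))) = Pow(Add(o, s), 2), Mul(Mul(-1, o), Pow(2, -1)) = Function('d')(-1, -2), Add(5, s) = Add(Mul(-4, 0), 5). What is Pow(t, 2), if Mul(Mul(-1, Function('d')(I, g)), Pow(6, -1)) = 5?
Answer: Rational(1, 51638596) ≈ 1.9365e-8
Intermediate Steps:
Function('d')(I, g) = -30 (Function('d')(I, g) = Mul(-6, 5) = -30)
s = 0 (s = Add(-5, Add(Mul(-4, 0), 5)) = Add(-5, Add(0, 5)) = Add(-5, 5) = 0)
o = 60 (o = Mul(-2, -30) = 60)
M = -7186 (M = Add(14, Mul(-2, Pow(Add(60, 0), 2))) = Add(14, Mul(-2, Pow(60, 2))) = Add(14, Mul(-2, 3600)) = Add(14, -7200) = -7186)
t = Rational(-1, 7186) (t = Pow(-7186, -1) = Rational(-1, 7186) ≈ -0.00013916)
Pow(t, 2) = Pow(Rational(-1, 7186), 2) = Rational(1, 51638596)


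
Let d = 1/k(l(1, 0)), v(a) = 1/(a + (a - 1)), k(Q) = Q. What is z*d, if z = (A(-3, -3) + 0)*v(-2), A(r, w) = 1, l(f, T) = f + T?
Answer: -1/5 ≈ -0.20000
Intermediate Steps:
l(f, T) = T + f
v(a) = 1/(-1 + 2*a) (v(a) = 1/(a + (-1 + a)) = 1/(-1 + 2*a))
z = -1/5 (z = (1 + 0)/(-1 + 2*(-2)) = 1/(-1 - 4) = 1/(-5) = 1*(-1/5) = -1/5 ≈ -0.20000)
d = 1 (d = 1/(0 + 1) = 1/1 = 1)
z*d = -1/5*1 = -1/5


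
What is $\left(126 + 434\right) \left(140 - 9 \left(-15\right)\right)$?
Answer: $154000$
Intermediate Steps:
$\left(126 + 434\right) \left(140 - 9 \left(-15\right)\right) = 560 \left(140 - -135\right) = 560 \left(140 + 135\right) = 560 \cdot 275 = 154000$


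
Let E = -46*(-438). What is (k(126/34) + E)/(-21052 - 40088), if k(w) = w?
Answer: -114193/346460 ≈ -0.32960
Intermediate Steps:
E = 20148
(k(126/34) + E)/(-21052 - 40088) = (126/34 + 20148)/(-21052 - 40088) = (126*(1/34) + 20148)/(-61140) = (63/17 + 20148)*(-1/61140) = (342579/17)*(-1/61140) = -114193/346460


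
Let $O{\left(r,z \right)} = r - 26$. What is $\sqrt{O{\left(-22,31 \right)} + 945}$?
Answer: $\sqrt{897} \approx 29.95$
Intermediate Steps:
$O{\left(r,z \right)} = -26 + r$
$\sqrt{O{\left(-22,31 \right)} + 945} = \sqrt{\left(-26 - 22\right) + 945} = \sqrt{-48 + 945} = \sqrt{897}$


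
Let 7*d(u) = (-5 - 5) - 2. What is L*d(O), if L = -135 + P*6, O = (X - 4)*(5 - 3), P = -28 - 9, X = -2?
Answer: 612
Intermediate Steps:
P = -37
O = -12 (O = (-2 - 4)*(5 - 3) = -6*2 = -12)
d(u) = -12/7 (d(u) = ((-5 - 5) - 2)/7 = (-10 - 2)/7 = (1/7)*(-12) = -12/7)
L = -357 (L = -135 - 37*6 = -135 - 222 = -357)
L*d(O) = -357*(-12/7) = 612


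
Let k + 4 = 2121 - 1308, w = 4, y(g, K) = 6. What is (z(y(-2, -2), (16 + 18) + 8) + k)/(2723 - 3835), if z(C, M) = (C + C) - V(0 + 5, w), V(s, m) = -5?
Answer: -413/556 ≈ -0.74281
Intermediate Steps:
z(C, M) = 5 + 2*C (z(C, M) = (C + C) - 1*(-5) = 2*C + 5 = 5 + 2*C)
k = 809 (k = -4 + (2121 - 1308) = -4 + 813 = 809)
(z(y(-2, -2), (16 + 18) + 8) + k)/(2723 - 3835) = ((5 + 2*6) + 809)/(2723 - 3835) = ((5 + 12) + 809)/(-1112) = (17 + 809)*(-1/1112) = 826*(-1/1112) = -413/556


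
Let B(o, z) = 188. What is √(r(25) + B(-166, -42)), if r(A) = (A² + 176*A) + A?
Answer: 3*√582 ≈ 72.374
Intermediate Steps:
r(A) = A² + 177*A
√(r(25) + B(-166, -42)) = √(25*(177 + 25) + 188) = √(25*202 + 188) = √(5050 + 188) = √5238 = 3*√582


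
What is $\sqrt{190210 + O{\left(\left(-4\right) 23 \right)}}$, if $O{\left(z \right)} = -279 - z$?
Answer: $\sqrt{190023} \approx 435.92$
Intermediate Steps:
$\sqrt{190210 + O{\left(\left(-4\right) 23 \right)}} = \sqrt{190210 - \left(279 - 92\right)} = \sqrt{190210 - 187} = \sqrt{190023}$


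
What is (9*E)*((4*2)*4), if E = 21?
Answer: 6048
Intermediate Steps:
(9*E)*((4*2)*4) = (9*21)*((4*2)*4) = 189*(8*4) = 189*32 = 6048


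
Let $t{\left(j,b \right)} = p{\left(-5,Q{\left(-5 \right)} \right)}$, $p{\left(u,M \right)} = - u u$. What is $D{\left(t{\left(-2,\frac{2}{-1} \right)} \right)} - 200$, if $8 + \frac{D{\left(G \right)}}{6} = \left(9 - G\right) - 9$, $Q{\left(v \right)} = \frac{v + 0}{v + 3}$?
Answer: $-98$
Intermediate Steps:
$Q{\left(v \right)} = \frac{v}{3 + v}$
$p{\left(u,M \right)} = - u^{2}$
$t{\left(j,b \right)} = -25$ ($t{\left(j,b \right)} = - \left(-5\right)^{2} = \left(-1\right) 25 = -25$)
$D{\left(G \right)} = -48 - 6 G$ ($D{\left(G \right)} = -48 + 6 \left(\left(9 - G\right) - 9\right) = -48 + 6 \left(- G\right) = -48 - 6 G$)
$D{\left(t{\left(-2,\frac{2}{-1} \right)} \right)} - 200 = \left(-48 - -150\right) - 200 = \left(-48 + 150\right) - 200 = 102 - 200 = -98$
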